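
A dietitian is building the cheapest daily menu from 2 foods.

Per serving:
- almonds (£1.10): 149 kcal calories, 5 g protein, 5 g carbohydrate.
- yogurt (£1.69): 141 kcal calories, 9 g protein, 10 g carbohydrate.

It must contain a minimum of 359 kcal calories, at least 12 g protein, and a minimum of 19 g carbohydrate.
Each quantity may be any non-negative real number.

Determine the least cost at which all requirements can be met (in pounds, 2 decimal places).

This is a linear program. Let x1 = servings of almonds, x2 = servings of yogurt.
Minimise 1.1x1 + 1.69x2 with:
  149x1 + 141x2 ≥ 359   (calories)
  5x1 + 9x2 ≥ 12   (protein)
  5x1 + 10x2 ≥ 19   (carbohydrate)
  x1, x2 ≥ 0.
Both inputs are positive at the optimum. Binding constraints: calories and carbohydrate.
That vertex is x1 = 1.161, x2 = 1.32.
Objective = 1.1·1.161 + 1.69·1.32 = 3.5079.

£3.51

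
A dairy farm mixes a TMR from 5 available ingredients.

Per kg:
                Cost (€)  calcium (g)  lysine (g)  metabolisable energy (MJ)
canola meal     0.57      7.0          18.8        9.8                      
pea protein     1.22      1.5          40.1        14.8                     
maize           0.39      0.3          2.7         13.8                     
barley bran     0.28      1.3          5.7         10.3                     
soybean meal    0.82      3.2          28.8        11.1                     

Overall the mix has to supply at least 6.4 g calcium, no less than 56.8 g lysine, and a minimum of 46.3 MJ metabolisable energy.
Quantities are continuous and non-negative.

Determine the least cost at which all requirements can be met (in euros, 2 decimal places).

€1.97

Let x1 = kg of canola meal, x2 = kg of pea protein, x3 = kg of maize, x4 = kg of barley bran, x5 = kg of soybean meal.
Minimize 0.57x1 + 1.22x2 + 0.39x3 + 0.28x4 + 0.82x5 s.t.:
  7x1 + 1.5x2 + 0.3x3 + 1.3x4 + 3.2x5 ≥ 6.4   (calcium)
  18.8x1 + 40.1x2 + 2.7x3 + 5.7x4 + 28.8x5 ≥ 56.8   (lysine)
  9.8x1 + 14.8x2 + 13.8x3 + 10.3x4 + 11.1x5 ≥ 46.3   (metabolisable energy)
  x1, x2, x3, x4, x5 ≥ 0.
The minimum-cost mix takes nothing from pea protein, maize, soybean meal — only canola meal, barley bran. There the lysine and metabolisable energy constraints are tight.
So canola meal = 2.331 kg, barley bran = 2.278 kg.
Objective = 0.57·2.331 + 0.28·2.278 = 1.9665.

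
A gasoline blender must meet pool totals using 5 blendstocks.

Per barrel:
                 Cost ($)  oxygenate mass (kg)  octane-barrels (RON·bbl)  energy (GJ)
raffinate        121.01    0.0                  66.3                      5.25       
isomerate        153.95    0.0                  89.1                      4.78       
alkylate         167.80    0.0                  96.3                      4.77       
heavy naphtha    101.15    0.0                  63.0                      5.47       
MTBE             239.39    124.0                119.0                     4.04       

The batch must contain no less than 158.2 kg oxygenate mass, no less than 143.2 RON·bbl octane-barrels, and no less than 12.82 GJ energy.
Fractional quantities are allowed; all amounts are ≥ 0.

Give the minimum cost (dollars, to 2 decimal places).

$447.17

Let x1 = barrels of raffinate, x2 = barrels of isomerate, x3 = barrels of alkylate, x4 = barrels of heavy naphtha, x5 = barrels of MTBE.
Minimise 121.01x1 + 153.95x2 + 167.8x3 + 101.15x4 + 239.39x5 with:
  124x5 ≥ 158.2   (oxygenate mass)
  66.3x1 + 89.1x2 + 96.3x3 + 63x4 + 119x5 ≥ 143.2   (octane-barrels)
  5.25x1 + 4.78x2 + 4.77x3 + 5.47x4 + 4.04x5 ≥ 12.82   (energy)
  x1, x2, x3, x4, x5 ≥ 0.
The optimal basis is {heavy naphtha, MTBE}; raffinate, isomerate, alkylate drop out. The oxygenate mass and energy requirements are met with equality.
Optimal quantities: heavy naphtha = 1.401 barrels, MTBE = 1.276 barrels.
Objective = 101.15·1.401 + 239.39·1.276 = 447.1728.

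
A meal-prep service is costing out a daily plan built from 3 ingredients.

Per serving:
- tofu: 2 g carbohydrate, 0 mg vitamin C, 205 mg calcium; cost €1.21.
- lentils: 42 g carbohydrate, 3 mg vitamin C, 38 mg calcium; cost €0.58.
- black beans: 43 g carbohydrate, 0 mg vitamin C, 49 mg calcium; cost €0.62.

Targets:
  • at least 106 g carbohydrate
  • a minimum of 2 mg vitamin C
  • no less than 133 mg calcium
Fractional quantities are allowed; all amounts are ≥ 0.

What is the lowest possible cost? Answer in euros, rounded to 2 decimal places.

Let x1 = servings of tofu, x2 = servings of lentils, x3 = servings of black beans.
Minimise 1.21x1 + 0.58x2 + 0.62x3 subject to:
  2x1 + 42x2 + 43x3 ≥ 106   (carbohydrate)
  3x2 ≥ 2   (vitamin C)
  205x1 + 38x2 + 49x3 ≥ 133   (calcium)
  x1, x2, x3 ≥ 0.
All 3 inputs are positive at the optimum. Binding constraints: carbohydrate, vitamin C, calcium.
That vertex is x1 = 0.09265, x2 = 0.6667, x3 = 1.81.
Hence cost = 1.21·0.09265 + 0.58·0.6667 + 0.62·1.81 = €1.6210.

€1.62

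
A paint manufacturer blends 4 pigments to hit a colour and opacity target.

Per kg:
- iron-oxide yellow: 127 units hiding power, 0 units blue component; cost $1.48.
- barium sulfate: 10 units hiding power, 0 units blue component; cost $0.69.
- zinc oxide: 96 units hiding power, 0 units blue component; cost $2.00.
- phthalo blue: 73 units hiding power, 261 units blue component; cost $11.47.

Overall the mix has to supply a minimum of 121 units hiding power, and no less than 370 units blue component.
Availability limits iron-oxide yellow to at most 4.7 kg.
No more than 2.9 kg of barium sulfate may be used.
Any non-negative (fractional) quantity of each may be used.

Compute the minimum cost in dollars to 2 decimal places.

Let x1 = kg of iron-oxide yellow, x2 = kg of barium sulfate, x3 = kg of zinc oxide, x4 = kg of phthalo blue.
min 1.48x1 + 0.69x2 + 2x3 + 11.47x4 s.t.:
  127x1 + 10x2 + 96x3 + 73x4 ≥ 121   (hiding power)
  261x4 ≥ 370   (blue component)
  x1 ≤ 4.7
  x2 ≤ 2.9
  x1, x2, x3, x4 ≥ 0.
The optimal basis is {iron-oxide yellow, phthalo blue}; barium sulfate, zinc oxide drop out. Binding constraints: hiding power and blue component.
Optimal quantities: iron-oxide yellow = 0.1379 kg, phthalo blue = 1.4176 kg.
Cost = 1.48·0.1379 + 11.47·1.4176 = 16.4640.

$16.46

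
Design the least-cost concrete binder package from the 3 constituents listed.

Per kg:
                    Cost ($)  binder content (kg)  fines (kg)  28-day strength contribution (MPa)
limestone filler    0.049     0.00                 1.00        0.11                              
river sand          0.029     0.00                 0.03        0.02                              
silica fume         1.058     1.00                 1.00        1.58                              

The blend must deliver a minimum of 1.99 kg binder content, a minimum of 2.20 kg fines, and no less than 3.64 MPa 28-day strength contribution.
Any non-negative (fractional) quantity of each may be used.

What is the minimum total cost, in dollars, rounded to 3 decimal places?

Let x1 = kg of limestone filler, x2 = kg of river sand, x3 = kg of silica fume.
min 0.049x1 + 0.029x2 + 1.058x3 s.t.:
  1x3 ≥ 1.99   (binder content)
  1x1 + 0.03x2 + 1x3 ≥ 2.2   (fines)
  0.11x1 + 0.02x2 + 1.58x3 ≥ 3.64   (28-day strength contribution)
  x1, x2, x3 ≥ 0.
The optimal basis is {limestone filler, silica fume}; river sand drops out. There the binder content and 28-day strength contribution constraints are tight.
That vertex is x1 = 4.507, x3 = 1.99.
Total cost: 0.049·4.507 + 1.058·1.99 = 2.32626.

$2.326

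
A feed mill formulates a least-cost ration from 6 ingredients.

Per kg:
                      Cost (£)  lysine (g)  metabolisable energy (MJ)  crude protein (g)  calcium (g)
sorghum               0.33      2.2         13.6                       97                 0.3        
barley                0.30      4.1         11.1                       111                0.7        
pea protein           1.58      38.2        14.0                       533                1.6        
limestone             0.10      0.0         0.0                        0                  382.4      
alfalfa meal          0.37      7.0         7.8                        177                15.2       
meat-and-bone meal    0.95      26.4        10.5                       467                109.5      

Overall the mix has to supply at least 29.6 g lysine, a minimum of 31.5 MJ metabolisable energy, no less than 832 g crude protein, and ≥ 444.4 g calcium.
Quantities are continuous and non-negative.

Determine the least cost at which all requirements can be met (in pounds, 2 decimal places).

Treat it as an LP. Let x1 = kg of sorghum, x2 = kg of barley, x3 = kg of pea protein, x4 = kg of limestone, x5 = kg of alfalfa meal, x6 = kg of meat-and-bone meal.
Minimise 0.33x1 + 0.3x2 + 1.58x3 + 0.1x4 + 0.37x5 + 0.95x6 with:
  2.2x1 + 4.1x2 + 38.2x3 + 7x5 + 26.4x6 ≥ 29.6   (lysine)
  13.6x1 + 11.1x2 + 14x3 + 7.8x5 + 10.5x6 ≥ 31.5   (metabolisable energy)
  97x1 + 111x2 + 533x3 + 177x5 + 467x6 ≥ 832   (crude protein)
  0.3x1 + 0.7x2 + 1.6x3 + 382.4x4 + 15.2x5 + 109.5x6 ≥ 444.4   (calcium)
  x1, x2, x3, x4, x5, x6 ≥ 0.
The minimum-cost mix takes nothing from sorghum, barley, pea protein — only limestone, alfalfa meal, meat-and-bone meal. There the metabolisable energy, crude protein, calcium constraints are tight.
Optimal quantities: limestone = 0.8823 kg, alfalfa meal = 3.349 kg, meat-and-bone meal = 0.5124 kg.
Cost = 0.1·0.8823 + 0.37·3.349 + 0.95·0.5124 = 1.8141.

£1.81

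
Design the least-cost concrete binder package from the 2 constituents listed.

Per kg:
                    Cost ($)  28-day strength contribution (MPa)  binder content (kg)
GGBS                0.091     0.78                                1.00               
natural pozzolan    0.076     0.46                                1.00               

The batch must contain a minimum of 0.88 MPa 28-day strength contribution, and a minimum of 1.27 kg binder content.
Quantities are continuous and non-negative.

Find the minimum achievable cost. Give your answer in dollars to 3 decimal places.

$0.110

Set it up as a linear program. Let x1 = kg of GGBS, x2 = kg of natural pozzolan.
Minimize 0.091x1 + 0.076x2 subject to:
  0.78x1 + 0.46x2 ≥ 0.88   (28-day strength contribution)
  1x1 + 1x2 ≥ 1.27   (binder content)
  x1, x2 ≥ 0.
Both inputs are positive at the optimum. Binding constraints: 28-day strength contribution and binder content.
Optimal quantities: GGBS = 0.9244 kg, natural pozzolan = 0.3456 kg.
Objective = 0.091·0.9244 + 0.076·0.3456 = 0.11039.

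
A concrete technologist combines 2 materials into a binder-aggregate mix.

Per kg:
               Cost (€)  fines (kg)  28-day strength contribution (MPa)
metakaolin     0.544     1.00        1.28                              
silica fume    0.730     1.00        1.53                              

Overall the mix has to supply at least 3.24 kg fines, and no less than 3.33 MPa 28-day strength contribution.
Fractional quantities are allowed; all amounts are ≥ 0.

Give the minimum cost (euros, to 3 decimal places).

€1.763

Treat it as an LP. Let x1 = kg of metakaolin, x2 = kg of silica fume.
min 0.544x1 + 0.73x2 s.t.:
  1x1 + 1x2 ≥ 3.24   (fines)
  1.28x1 + 1.53x2 ≥ 3.33   (28-day strength contribution)
  x1, x2 ≥ 0.
The cheapest feasible vertex uses only metakaolin; silica fume is not used. Binding constraint: fines.
That vertex is x1 = 3.24.
Total cost: 0.544·3.24 = 1.76256.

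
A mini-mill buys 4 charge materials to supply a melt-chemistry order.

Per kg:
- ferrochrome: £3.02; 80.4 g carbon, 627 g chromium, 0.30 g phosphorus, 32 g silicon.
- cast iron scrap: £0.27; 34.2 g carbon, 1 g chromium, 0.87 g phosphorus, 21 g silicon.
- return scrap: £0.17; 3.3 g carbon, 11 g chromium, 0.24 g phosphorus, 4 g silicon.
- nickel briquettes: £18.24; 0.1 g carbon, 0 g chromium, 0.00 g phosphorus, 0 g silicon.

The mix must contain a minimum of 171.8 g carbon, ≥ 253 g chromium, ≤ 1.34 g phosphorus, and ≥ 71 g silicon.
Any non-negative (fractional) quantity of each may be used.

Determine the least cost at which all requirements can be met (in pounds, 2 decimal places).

£5.50

Let x1 = kg of ferrochrome, x2 = kg of cast iron scrap, x3 = kg of return scrap, x4 = kg of nickel briquettes.
Minimise 3.02x1 + 0.27x2 + 0.17x3 + 18.24x4 s.t.:
  80.4x1 + 34.2x2 + 3.3x3 + 0.1x4 ≥ 171.8   (carbon)
  627x1 + 1x2 + 11x3 ≥ 253   (chromium)
  0.3x1 + 0.87x2 + 0.24x3 ≤ 1.34   (phosphorus)
  32x1 + 21x2 + 4x3 ≥ 71   (silicon)
  x1, x2, x3, x4 ≥ 0.
The cheapest feasible vertex uses only ferrochrome, cast iron scrap; return scrap, nickel briquettes are not used. Binding constraints: carbon and phosphorus.
Solving gives x1 = 1.736, x2 = 0.9415.
Hence cost = 3.02·1.736 + 0.27·0.9415 = £5.4969.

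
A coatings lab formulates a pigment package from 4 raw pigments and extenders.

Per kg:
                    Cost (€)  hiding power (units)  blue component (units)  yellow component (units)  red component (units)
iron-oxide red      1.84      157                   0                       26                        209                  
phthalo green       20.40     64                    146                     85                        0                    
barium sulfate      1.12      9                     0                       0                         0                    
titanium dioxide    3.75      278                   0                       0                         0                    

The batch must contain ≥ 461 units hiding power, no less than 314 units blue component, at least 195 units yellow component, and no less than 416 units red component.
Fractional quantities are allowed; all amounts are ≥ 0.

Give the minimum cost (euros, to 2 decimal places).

Treat it as an LP. Let x1 = kg of iron-oxide red, x2 = kg of phthalo green, x3 = kg of barium sulfate, x4 = kg of titanium dioxide.
Minimise 1.84x1 + 20.4x2 + 1.12x3 + 3.75x4 with:
  157x1 + 64x2 + 9x3 + 278x4 ≥ 461   (hiding power)
  146x2 ≥ 314   (blue component)
  26x1 + 85x2 ≥ 195   (yellow component)
  209x1 ≥ 416   (red component)
  x1, x2, x3, x4 ≥ 0.
The minimum-cost mix takes nothing from barium sulfate, titanium dioxide — only iron-oxide red, phthalo green. There the hiding power and blue component constraints are tight.
That vertex is x1 = 2.0596, x2 = 2.1507.
Cost = 1.84·2.0596 + 20.4·2.1507 = 47.6639.

€47.66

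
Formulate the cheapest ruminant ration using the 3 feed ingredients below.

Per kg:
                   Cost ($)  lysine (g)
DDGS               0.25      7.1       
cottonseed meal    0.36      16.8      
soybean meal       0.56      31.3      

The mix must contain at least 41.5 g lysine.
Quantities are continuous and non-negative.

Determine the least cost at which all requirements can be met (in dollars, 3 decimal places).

Set it up as a linear program. Let x1 = kg of DDGS, x2 = kg of cottonseed meal, x3 = kg of soybean meal.
Minimise 0.25x1 + 0.36x2 + 0.56x3 with:
  7.1x1 + 16.8x2 + 31.3x3 ≥ 41.5   (lysine)
  x1, x2, x3 ≥ 0.
The optimal basis is {soybean meal}; DDGS, cottonseed meal drop out. There the lysine constraint is tight.
Solving gives x3 = 1.32588.
Cost = 0.56·1.32588 = 0.74249.

$0.742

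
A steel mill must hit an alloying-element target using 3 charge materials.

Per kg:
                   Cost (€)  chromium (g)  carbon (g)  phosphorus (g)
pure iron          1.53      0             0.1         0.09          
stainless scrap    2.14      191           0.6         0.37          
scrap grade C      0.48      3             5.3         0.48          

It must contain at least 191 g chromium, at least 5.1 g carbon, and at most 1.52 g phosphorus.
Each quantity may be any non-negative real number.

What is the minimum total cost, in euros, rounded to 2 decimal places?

€2.52

This is a linear program. Let x1 = kg of pure iron, x2 = kg of stainless scrap, x3 = kg of scrap grade C.
Minimize 1.53x1 + 2.14x2 + 0.48x3 subject to:
  191x2 + 3x3 ≥ 191   (chromium)
  0.1x1 + 0.6x2 + 5.3x3 ≥ 5.1   (carbon)
  0.09x1 + 0.37x2 + 0.48x3 ≤ 1.52   (phosphorus)
  x1, x2, x3 ≥ 0.
The optimal basis is {stainless scrap, scrap grade C}; pure iron drops out. Binding constraints: chromium and carbon.
So stainless scrap = 0.9866 kg, scrap grade C = 0.8506 kg.
Total cost: 2.14·0.9866 + 0.48·0.8506 = 2.5196.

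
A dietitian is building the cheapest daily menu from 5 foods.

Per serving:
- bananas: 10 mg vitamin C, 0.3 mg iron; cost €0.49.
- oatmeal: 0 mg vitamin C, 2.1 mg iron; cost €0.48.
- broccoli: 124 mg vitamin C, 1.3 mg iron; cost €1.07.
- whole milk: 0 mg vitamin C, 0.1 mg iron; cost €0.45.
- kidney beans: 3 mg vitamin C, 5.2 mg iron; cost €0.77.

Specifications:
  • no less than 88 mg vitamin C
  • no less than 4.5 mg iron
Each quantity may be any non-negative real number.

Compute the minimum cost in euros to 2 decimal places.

€1.27

Treat it as an LP. Let x1 = servings of bananas, x2 = servings of oatmeal, x3 = servings of broccoli, x4 = servings of whole milk, x5 = servings of kidney beans.
Minimise 0.49x1 + 0.48x2 + 1.07x3 + 0.45x4 + 0.77x5 s.t.:
  10x1 + 124x3 + 3x5 ≥ 88   (vitamin C)
  0.3x1 + 2.1x2 + 1.3x3 + 0.1x4 + 5.2x5 ≥ 4.5   (iron)
  x1, x2, x3, x4, x5 ≥ 0.
The optimal basis is {broccoli, kidney beans}; bananas, oatmeal, whole milk drop out. The vitamin C and iron requirements are met with equality.
Optimal quantities: broccoli = 0.6929 servings, kidney beans = 0.6922 servings.
Objective = 1.07·0.6929 + 0.77·0.6922 = 1.2744.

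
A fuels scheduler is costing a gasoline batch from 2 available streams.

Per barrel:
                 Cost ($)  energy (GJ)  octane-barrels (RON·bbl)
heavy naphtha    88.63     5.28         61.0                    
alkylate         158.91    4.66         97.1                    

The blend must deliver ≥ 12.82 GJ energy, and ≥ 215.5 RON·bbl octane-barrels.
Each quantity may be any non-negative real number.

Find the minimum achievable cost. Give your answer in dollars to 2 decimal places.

$313.11

Treat it as an LP. Let x1 = barrels of heavy naphtha, x2 = barrels of alkylate.
Minimize 88.63x1 + 158.91x2 with:
  5.28x1 + 4.66x2 ≥ 12.82   (energy)
  61x1 + 97.1x2 ≥ 215.5   (octane-barrels)
  x1, x2 ≥ 0.
The cheapest feasible vertex uses only heavy naphtha; alkylate is not used. Binding constraint: octane-barrels.
That vertex is x1 = 3.5328.
Objective = 88.63·3.5328 = 313.1121.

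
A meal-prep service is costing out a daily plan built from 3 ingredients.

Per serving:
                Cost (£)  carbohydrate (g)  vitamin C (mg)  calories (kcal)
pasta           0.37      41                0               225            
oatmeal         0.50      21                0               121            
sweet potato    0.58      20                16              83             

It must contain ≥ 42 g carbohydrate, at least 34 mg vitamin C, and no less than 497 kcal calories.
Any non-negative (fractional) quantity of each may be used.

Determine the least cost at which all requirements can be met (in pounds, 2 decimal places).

£1.76

Set it up as a linear program. Let x1 = servings of pasta, x2 = servings of oatmeal, x3 = servings of sweet potato.
Minimize 0.37x1 + 0.5x2 + 0.58x3 s.t.:
  41x1 + 21x2 + 20x3 ≥ 42   (carbohydrate)
  16x3 ≥ 34   (vitamin C)
  225x1 + 121x2 + 83x3 ≥ 497   (calories)
  x1, x2, x3 ≥ 0.
The optimal basis is {pasta, sweet potato}; oatmeal drops out. There the vitamin C and calories constraints are tight.
Solving gives x1 = 1.425, x3 = 2.125.
Hence cost = 0.37·1.425 + 0.58·2.125 = £1.7598.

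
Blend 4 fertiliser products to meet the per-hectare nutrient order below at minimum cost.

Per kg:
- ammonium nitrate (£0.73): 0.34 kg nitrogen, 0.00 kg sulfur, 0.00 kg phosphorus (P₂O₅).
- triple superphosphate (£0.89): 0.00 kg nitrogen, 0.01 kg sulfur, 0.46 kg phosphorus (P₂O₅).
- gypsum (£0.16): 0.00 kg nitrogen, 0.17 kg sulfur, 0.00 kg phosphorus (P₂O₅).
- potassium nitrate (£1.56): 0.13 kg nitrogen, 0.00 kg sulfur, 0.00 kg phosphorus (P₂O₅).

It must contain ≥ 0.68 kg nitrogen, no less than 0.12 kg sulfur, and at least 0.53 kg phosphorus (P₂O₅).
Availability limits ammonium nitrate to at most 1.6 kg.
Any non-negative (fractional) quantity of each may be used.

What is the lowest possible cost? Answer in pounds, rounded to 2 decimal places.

Let x1 = kg of ammonium nitrate, x2 = kg of triple superphosphate, x3 = kg of gypsum, x4 = kg of potassium nitrate.
Minimise 0.73x1 + 0.89x2 + 0.16x3 + 1.56x4 s.t.:
  0.34x1 + 0.13x4 ≥ 0.68   (nitrogen)
  0.01x2 + 0.17x3 ≥ 0.12   (sulfur)
  0.46x2 ≥ 0.53   (phosphorus (P₂O₅))
  x1 ≤ 1.6
  x1, x2, x3, x4 ≥ 0.
All 4 inputs are positive at the optimum. The nitrogen, sulfur, phosphorus (P₂O₅), the ammonium nitrate cap requirements are met with equality.
That vertex is x1 = 1.6, x2 = 1.152, x3 = 0.6381, x4 = 1.046.
Hence cost = 0.73·1.6 + 0.89·1.152 + 0.16·0.6381 + 1.56·1.046 = £3.9271.

£3.93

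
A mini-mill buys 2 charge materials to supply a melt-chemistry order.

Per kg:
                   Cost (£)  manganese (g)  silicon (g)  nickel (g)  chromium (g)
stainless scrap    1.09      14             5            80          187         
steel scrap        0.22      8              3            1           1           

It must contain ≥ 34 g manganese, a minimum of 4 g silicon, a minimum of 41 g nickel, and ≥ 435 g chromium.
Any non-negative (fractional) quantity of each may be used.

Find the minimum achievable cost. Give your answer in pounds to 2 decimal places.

£2.57

Let x1 = kg of stainless scrap, x2 = kg of steel scrap.
min 1.09x1 + 0.22x2 subject to:
  14x1 + 8x2 ≥ 34   (manganese)
  5x1 + 3x2 ≥ 4   (silicon)
  80x1 + 1x2 ≥ 41   (nickel)
  187x1 + 1x2 ≥ 435   (chromium)
  x1, x2 ≥ 0.
Both inputs are positive at the optimum. There the manganese and chromium constraints are tight.
Optimal quantities: stainless scrap = 2.325 kg, steel scrap = 0.1808 kg.
Objective = 1.09·2.325 + 0.22·0.1808 = 2.5740.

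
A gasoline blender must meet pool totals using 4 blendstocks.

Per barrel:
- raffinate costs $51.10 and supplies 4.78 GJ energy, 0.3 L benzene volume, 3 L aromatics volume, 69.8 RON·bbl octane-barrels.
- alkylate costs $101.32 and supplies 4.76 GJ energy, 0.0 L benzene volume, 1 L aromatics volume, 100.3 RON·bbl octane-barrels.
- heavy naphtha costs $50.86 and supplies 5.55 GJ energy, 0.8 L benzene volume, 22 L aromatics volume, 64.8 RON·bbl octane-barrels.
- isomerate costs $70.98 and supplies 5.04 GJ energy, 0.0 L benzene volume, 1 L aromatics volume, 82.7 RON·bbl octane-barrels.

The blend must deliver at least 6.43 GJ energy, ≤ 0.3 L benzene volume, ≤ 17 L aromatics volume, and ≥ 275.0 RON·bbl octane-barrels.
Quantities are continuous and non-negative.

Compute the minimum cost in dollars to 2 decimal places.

$227.22

Treat it as an LP. Let x1 = barrels of raffinate, x2 = barrels of alkylate, x3 = barrels of heavy naphtha, x4 = barrels of isomerate.
Minimize 51.1x1 + 101.32x2 + 50.86x3 + 70.98x4 with:
  4.78x1 + 4.76x2 + 5.55x3 + 5.04x4 ≥ 6.43   (energy)
  0.3x1 + 0.8x3 ≤ 0.3   (benzene volume)
  3x1 + 1x2 + 22x3 + 1x4 ≤ 17   (aromatics volume)
  69.8x1 + 100.3x2 + 64.8x3 + 82.7x4 ≥ 275   (octane-barrels)
  x1, x2, x3, x4 ≥ 0.
The minimum-cost mix takes nothing from alkylate, heavy naphtha — only raffinate, isomerate. Binding constraints: benzene volume and octane-barrels.
That vertex is x1 = 1, x4 = 2.4813.
Objective = 51.1·1 + 70.98·2.4813 = 227.2227.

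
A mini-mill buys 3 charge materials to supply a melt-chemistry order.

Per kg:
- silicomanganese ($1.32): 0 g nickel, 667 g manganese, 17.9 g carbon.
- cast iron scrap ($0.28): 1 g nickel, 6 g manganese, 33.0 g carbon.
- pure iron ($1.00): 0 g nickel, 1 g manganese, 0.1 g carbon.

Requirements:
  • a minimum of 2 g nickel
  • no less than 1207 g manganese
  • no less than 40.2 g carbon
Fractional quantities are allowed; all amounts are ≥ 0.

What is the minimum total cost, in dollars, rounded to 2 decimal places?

Let x1 = kg of silicomanganese, x2 = kg of cast iron scrap, x3 = kg of pure iron.
Minimise 1.32x1 + 0.28x2 + 1x3 subject to:
  1x2 ≥ 2   (nickel)
  667x1 + 6x2 + 1x3 ≥ 1207   (manganese)
  17.9x1 + 33x2 + 0.1x3 ≥ 40.2   (carbon)
  x1, x2, x3 ≥ 0.
The optimal basis is {silicomanganese, cast iron scrap}; pure iron drops out. The nickel and manganese requirements are met with equality.
Solving gives x1 = 1.7916, x2 = 2.
Hence cost = 1.32·1.7916 + 0.28·2 = $2.9249.

$2.92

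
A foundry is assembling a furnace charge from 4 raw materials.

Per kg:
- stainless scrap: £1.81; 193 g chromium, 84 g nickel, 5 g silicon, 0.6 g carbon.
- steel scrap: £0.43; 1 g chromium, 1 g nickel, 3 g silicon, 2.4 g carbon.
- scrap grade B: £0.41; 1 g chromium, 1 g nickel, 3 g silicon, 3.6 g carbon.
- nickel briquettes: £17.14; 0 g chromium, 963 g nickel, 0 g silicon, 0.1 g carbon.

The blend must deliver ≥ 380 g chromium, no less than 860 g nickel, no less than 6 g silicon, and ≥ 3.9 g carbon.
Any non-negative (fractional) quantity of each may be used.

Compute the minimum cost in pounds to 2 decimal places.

Let x1 = kg of stainless scrap, x2 = kg of steel scrap, x3 = kg of scrap grade B, x4 = kg of nickel briquettes.
Minimise 1.81x1 + 0.43x2 + 0.41x3 + 17.14x4 s.t.:
  193x1 + 1x2 + 1x3 ≥ 380   (chromium)
  84x1 + 1x2 + 1x3 + 963x4 ≥ 860   (nickel)
  5x1 + 3x2 + 3x3 ≥ 6   (silicon)
  0.6x1 + 2.4x2 + 3.6x3 + 0.1x4 ≥ 3.9   (carbon)
  x1, x2, x3, x4 ≥ 0.
The optimal basis is {stainless scrap, scrap grade B, nickel briquettes}; steel scrap drops out. There the chromium, nickel, carbon constraints are tight.
So stainless scrap = 1.965 kg, scrap grade B = 0.7358 kg, nickel briquettes = 0.7209 kg.
Total cost: 1.81·1.965 + 0.41·0.7358 + 17.14·0.7209 = 16.2146.

£16.21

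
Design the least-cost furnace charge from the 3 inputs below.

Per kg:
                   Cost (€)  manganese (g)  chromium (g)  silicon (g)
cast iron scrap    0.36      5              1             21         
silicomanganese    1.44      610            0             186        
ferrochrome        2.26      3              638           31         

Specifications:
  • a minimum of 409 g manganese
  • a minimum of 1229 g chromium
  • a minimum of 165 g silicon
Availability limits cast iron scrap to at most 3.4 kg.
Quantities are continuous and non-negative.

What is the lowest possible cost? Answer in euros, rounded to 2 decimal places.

Let x1 = kg of cast iron scrap, x2 = kg of silicomanganese, x3 = kg of ferrochrome.
min 0.36x1 + 1.44x2 + 2.26x3 s.t.:
  5x1 + 610x2 + 3x3 ≥ 409   (manganese)
  1x1 + 638x3 ≥ 1229   (chromium)
  21x1 + 186x2 + 31x3 ≥ 165   (silicon)
  x1 ≤ 3.4
  x1, x2, x3 ≥ 0.
At the optimum only silicomanganese, ferrochrome are positive (cast iron scrap = 0). Binding constraints: manganese and chromium.
Optimal quantities: silicomanganese = 0.66102 kg, ferrochrome = 1.9263 kg.
Cost = 1.44·0.66102 + 2.26·1.9263 = 5.3053.

€5.31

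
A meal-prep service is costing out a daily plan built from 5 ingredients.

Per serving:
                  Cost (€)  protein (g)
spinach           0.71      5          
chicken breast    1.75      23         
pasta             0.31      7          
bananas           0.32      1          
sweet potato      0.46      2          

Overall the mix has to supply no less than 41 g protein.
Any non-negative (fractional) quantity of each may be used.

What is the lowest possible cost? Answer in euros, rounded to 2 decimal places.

Treat it as an LP. Let x1 = servings of spinach, x2 = servings of chicken breast, x3 = servings of pasta, x4 = servings of bananas, x5 = servings of sweet potato.
Minimize 0.71x1 + 1.75x2 + 0.31x3 + 0.32x4 + 0.46x5 subject to:
  5x1 + 23x2 + 7x3 + 1x4 + 2x5 ≥ 41   (protein)
  x1, x2, x3, x4, x5 ≥ 0.
The optimal basis is {pasta}; spinach, chicken breast, bananas, sweet potato drop out. There the protein constraint is tight.
Solving gives x3 = 5.857.
Total cost: 0.31·5.857 = 1.8157.

€1.82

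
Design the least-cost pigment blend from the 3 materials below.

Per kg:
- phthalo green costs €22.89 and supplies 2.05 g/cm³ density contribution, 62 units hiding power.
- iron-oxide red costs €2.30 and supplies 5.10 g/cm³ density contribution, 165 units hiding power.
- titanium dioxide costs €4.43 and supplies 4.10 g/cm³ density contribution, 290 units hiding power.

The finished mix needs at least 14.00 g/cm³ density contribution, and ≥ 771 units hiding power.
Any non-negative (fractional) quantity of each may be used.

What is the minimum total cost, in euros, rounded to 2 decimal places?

€10.75

Let x1 = kg of phthalo green, x2 = kg of iron-oxide red, x3 = kg of titanium dioxide.
min 22.89x1 + 2.3x2 + 4.43x3 subject to:
  2.05x1 + 5.1x2 + 4.1x3 ≥ 14   (density contribution)
  62x1 + 165x2 + 290x3 ≥ 771   (hiding power)
  x1, x2, x3 ≥ 0.
The minimum-cost mix takes nothing from phthalo green, titanium dioxide — only iron-oxide red. The hiding power requirement is met with equality.
Solving gives x2 = 4.673.
Objective = 2.3·4.673 = 10.7479.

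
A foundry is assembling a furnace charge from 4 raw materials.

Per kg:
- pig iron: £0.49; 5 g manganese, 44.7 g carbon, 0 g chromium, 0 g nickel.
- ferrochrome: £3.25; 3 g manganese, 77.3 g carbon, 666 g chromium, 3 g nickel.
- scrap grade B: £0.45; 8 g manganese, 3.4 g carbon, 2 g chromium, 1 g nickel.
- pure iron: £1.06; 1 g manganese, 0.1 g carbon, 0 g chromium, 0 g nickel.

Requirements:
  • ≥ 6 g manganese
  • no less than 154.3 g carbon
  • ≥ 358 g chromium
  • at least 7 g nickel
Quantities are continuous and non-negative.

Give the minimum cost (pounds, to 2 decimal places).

£5.19

Let x1 = kg of pig iron, x2 = kg of ferrochrome, x3 = kg of scrap grade B, x4 = kg of pure iron.
Minimise 0.49x1 + 3.25x2 + 0.45x3 + 1.06x4 s.t.:
  5x1 + 3x2 + 8x3 + 1x4 ≥ 6   (manganese)
  44.7x1 + 77.3x2 + 3.4x3 + 0.1x4 ≥ 154.3   (carbon)
  666x2 + 2x3 ≥ 358   (chromium)
  3x2 + 1x3 ≥ 7   (nickel)
  x1, x2, x3, x4 ≥ 0.
The minimum-cost mix takes nothing from pure iron — only pig iron, ferrochrome, scrap grade B. There the carbon, chromium, nickel constraints are tight.
Optimal quantities: pig iron = 2.137 kg, ferrochrome = 0.5212 kg, scrap grade B = 5.436 kg.
Hence cost = 0.49·2.137 + 3.25·0.5212 + 0.45·5.436 = £5.1872.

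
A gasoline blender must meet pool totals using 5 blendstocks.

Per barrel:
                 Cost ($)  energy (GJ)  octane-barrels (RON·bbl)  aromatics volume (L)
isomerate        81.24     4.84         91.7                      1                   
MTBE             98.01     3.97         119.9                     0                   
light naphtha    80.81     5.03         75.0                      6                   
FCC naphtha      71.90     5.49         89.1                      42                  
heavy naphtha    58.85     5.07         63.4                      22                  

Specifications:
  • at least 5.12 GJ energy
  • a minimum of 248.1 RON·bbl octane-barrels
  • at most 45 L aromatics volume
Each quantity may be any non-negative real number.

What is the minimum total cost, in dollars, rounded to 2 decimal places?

Set it up as a linear program. Let x1 = barrels of isomerate, x2 = barrels of MTBE, x3 = barrels of light naphtha, x4 = barrels of FCC naphtha, x5 = barrels of heavy naphtha.
min 81.24x1 + 98.01x2 + 80.81x3 + 71.9x4 + 58.85x5 subject to:
  4.84x1 + 3.97x2 + 5.03x3 + 5.49x4 + 5.07x5 ≥ 5.12   (energy)
  91.7x1 + 119.9x2 + 75x3 + 89.1x4 + 63.4x5 ≥ 248.1   (octane-barrels)
  1x1 + 6x3 + 42x4 + 22x5 ≤ 45   (aromatics volume)
  x1, x2, x3, x4, x5 ≥ 0.
The cheapest feasible vertex uses only MTBE, FCC naphtha; isomerate, light naphtha, heavy naphtha are not used. Binding constraints: octane-barrels and aromatics volume.
Solving gives x2 = 1.273, x4 = 1.0714.
Total cost: 98.01·1.273 + 71.9·1.0714 = 201.8004.

$201.80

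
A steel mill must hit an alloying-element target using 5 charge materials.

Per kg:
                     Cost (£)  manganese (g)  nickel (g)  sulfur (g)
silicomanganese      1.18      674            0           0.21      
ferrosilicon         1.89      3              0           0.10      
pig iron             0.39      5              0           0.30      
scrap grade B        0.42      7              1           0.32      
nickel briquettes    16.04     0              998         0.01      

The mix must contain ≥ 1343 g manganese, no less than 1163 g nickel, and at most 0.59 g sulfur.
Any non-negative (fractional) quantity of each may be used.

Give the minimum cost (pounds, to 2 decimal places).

Let x1 = kg of silicomanganese, x2 = kg of ferrosilicon, x3 = kg of pig iron, x4 = kg of scrap grade B, x5 = kg of nickel briquettes.
Minimise 1.18x1 + 1.89x2 + 0.39x3 + 0.42x4 + 16.04x5 with:
  674x1 + 3x2 + 5x3 + 7x4 ≥ 1343   (manganese)
  1x4 + 998x5 ≥ 1163   (nickel)
  0.21x1 + 0.1x2 + 0.3x3 + 0.32x4 + 0.01x5 ≤ 0.59   (sulfur)
  x1, x2, x3, x4, x5 ≥ 0.
At the optimum only silicomanganese, nickel briquettes are positive (ferrosilicon, pig iron, scrap grade B = 0). Binding constraints: manganese and nickel.
Optimal quantities: silicomanganese = 1.993 kg, nickel briquettes = 1.165 kg.
Objective = 1.18·1.993 + 16.04·1.165 = 21.0383.

£21.04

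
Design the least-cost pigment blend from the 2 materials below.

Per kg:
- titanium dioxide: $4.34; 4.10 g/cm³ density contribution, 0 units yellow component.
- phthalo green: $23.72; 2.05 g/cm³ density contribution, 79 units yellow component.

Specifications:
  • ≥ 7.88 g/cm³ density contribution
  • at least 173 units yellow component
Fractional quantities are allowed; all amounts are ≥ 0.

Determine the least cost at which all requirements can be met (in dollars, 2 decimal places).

Let x1 = kg of titanium dioxide, x2 = kg of phthalo green.
min 4.34x1 + 23.72x2 subject to:
  4.1x1 + 2.05x2 ≥ 7.88   (density contribution)
  79x2 ≥ 173   (yellow component)
  x1, x2 ≥ 0.
Both inputs are positive at the optimum. Binding constraints: density contribution and yellow component.
So titanium dioxide = 0.82701 kg, phthalo green = 2.1899 kg.
Objective = 4.34·0.82701 + 23.72·2.1899 = 55.5337.

$55.53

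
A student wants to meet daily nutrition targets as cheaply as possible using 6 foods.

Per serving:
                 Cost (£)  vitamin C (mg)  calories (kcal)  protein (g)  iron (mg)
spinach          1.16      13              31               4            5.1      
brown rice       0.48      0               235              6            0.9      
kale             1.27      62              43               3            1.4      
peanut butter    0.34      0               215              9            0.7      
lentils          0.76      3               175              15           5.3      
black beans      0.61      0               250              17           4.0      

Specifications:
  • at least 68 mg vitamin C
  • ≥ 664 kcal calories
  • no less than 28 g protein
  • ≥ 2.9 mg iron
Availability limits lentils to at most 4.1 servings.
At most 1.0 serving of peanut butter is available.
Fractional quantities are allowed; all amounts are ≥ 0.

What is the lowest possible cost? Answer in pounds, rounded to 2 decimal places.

£2.60

Let x1 = servings of spinach, x2 = servings of brown rice, x3 = servings of kale, x4 = servings of peanut butter, x5 = servings of lentils, x6 = servings of black beans.
Minimise 1.16x1 + 0.48x2 + 1.27x3 + 0.34x4 + 0.76x5 + 0.61x6 s.t.:
  13x1 + 62x3 + 3x5 ≥ 68   (vitamin C)
  31x1 + 235x2 + 43x3 + 215x4 + 175x5 + 250x6 ≥ 664   (calories)
  4x1 + 6x2 + 3x3 + 9x4 + 15x5 + 17x6 ≥ 28   (protein)
  5.1x1 + 0.9x2 + 1.4x3 + 0.7x4 + 5.3x5 + 4x6 ≥ 2.9   (iron)
  x5 ≤ 4.1
  x4 ≤ 1
  x1, x2, x3, x4, x5, x6 ≥ 0.
The cheapest feasible vertex uses only brown rice, kale, peanut butter, black beans; spinach, lentils are not used. Binding constraints: vitamin C, calories, protein, the peanut butter cap.
Optimal quantities: brown rice = 1.1639 servings, kale = 1.0968 servings, peanut butter = 1 serving, black beans = 0.51332 servings.
Hence cost = 0.48·1.1639 + 1.27·1.0968 + 0.34·1 + 0.61·0.51332 = £2.6047.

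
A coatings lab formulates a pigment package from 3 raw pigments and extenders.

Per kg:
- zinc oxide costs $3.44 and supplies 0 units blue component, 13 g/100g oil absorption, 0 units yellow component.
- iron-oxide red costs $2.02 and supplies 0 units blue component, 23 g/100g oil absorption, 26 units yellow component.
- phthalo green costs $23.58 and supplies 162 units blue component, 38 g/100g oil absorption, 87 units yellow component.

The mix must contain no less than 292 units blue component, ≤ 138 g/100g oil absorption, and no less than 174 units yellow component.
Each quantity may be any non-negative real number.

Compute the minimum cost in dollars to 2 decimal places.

$43.84

Set it up as a linear program. Let x1 = kg of zinc oxide, x2 = kg of iron-oxide red, x3 = kg of phthalo green.
Minimize 3.44x1 + 2.02x2 + 23.58x3 subject to:
  162x3 ≥ 292   (blue component)
  13x1 + 23x2 + 38x3 ≤ 138   (oil absorption)
  26x2 + 87x3 ≥ 174   (yellow component)
  x1, x2, x3 ≥ 0.
The optimal basis is {iron-oxide red, phthalo green}; zinc oxide drops out. Binding constraints: blue component and yellow component.
Solving gives x2 = 0.66097, x3 = 1.8025.
Cost = 2.02·0.66097 + 23.58·1.8025 = 43.8381.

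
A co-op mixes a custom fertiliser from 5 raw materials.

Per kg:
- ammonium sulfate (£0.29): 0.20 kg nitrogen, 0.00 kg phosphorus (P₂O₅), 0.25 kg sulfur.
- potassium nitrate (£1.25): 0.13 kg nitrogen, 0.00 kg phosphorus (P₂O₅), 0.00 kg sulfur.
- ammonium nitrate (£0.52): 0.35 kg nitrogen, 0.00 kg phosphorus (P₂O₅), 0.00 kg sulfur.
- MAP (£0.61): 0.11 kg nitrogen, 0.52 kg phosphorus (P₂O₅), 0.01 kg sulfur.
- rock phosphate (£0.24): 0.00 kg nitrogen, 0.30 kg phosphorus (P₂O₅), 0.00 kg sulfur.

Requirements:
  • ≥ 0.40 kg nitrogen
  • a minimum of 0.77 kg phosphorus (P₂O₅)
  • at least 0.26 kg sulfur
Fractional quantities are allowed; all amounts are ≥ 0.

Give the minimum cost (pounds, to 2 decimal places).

This is a linear program. Let x1 = kg of ammonium sulfate, x2 = kg of potassium nitrate, x3 = kg of ammonium nitrate, x4 = kg of MAP, x5 = kg of rock phosphate.
Minimize 0.29x1 + 1.25x2 + 0.52x3 + 0.61x4 + 0.24x5 with:
  0.2x1 + 0.13x2 + 0.35x3 + 0.11x4 ≥ 0.4   (nitrogen)
  0.52x4 + 0.3x5 ≥ 0.77   (phosphorus (P₂O₅))
  0.25x1 + 0.01x4 ≥ 0.26   (sulfur)
  x1, x2, x3, x4, x5 ≥ 0.
The optimal basis is {ammonium sulfate, rock phosphate}; potassium nitrate, ammonium nitrate, MAP drop out. The nitrogen and phosphorus (P₂O₅) requirements are met with equality.
Solving gives x1 = 2, x5 = 2.567.
Cost = 0.29·2 + 0.24·2.567 = 1.1961.

£1.20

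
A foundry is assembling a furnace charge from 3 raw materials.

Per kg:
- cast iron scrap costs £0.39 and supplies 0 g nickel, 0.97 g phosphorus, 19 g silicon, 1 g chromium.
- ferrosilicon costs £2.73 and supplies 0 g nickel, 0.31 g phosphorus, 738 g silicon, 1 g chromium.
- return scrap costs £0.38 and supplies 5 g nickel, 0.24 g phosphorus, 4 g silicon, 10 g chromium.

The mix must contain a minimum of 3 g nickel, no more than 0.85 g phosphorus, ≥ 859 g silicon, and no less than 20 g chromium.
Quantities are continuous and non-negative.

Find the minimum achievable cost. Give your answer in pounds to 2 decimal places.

Let x1 = kg of cast iron scrap, x2 = kg of ferrosilicon, x3 = kg of return scrap.
Minimise 0.39x1 + 2.73x2 + 0.38x3 with:
  5x3 ≥ 3   (nickel)
  0.97x1 + 0.31x2 + 0.24x3 ≤ 0.85   (phosphorus)
  19x1 + 738x2 + 4x3 ≥ 859   (silicon)
  1x1 + 1x2 + 10x3 ≥ 20   (chromium)
  x1, x2, x3 ≥ 0.
The optimal basis is {ferrosilicon, return scrap}; cast iron scrap drops out. Binding constraints: silicon and chromium.
Solving gives x2 = 1.154, x3 = 1.885.
Total cost: 2.73·1.154 + 0.38·1.885 = 3.8667.

£3.87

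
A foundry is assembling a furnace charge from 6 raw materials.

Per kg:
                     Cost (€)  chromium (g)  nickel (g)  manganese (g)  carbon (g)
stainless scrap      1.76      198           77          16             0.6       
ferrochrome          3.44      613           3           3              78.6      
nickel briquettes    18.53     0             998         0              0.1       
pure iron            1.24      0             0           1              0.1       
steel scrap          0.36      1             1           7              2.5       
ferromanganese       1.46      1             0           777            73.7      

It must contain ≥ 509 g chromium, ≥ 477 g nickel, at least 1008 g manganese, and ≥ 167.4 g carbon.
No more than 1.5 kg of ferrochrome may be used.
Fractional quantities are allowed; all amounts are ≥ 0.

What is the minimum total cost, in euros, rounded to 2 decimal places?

€12.99

Let x1 = kg of stainless scrap, x2 = kg of ferrochrome, x3 = kg of nickel briquettes, x4 = kg of pure iron, x5 = kg of steel scrap, x6 = kg of ferromanganese.
min 1.76x1 + 3.44x2 + 18.53x3 + 1.24x4 + 0.36x5 + 1.46x6 s.t.:
  198x1 + 613x2 + 1x5 + 1x6 ≥ 509   (chromium)
  77x1 + 3x2 + 998x3 + 1x5 ≥ 477   (nickel)
  16x1 + 3x2 + 1x4 + 7x5 + 777x6 ≥ 1008   (manganese)
  0.6x1 + 78.6x2 + 0.1x3 + 0.1x4 + 2.5x5 + 73.7x6 ≥ 167.4   (carbon)
  x2 ≤ 1.5
  x1, x2, x3, x4, x5, x6 ≥ 0.
The cheapest feasible vertex uses only stainless scrap, nickel briquettes, ferromanganese; ferrochrome, pure iron, steel scrap are not used. Binding constraints: chromium, nickel, carbon.
So stainless scrap = 2.559 kg, nickel briquettes = 0.2805 kg, ferromanganese = 2.25 kg.
Hence cost = 1.76·2.559 + 18.53·0.2805 + 1.46·2.25 = €12.9865.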